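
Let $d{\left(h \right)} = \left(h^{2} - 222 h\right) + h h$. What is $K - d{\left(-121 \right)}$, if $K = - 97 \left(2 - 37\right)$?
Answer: $-52749$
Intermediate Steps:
$K = 3395$ ($K = \left(-97\right) \left(-35\right) = 3395$)
$d{\left(h \right)} = - 222 h + 2 h^{2}$ ($d{\left(h \right)} = \left(h^{2} - 222 h\right) + h^{2} = - 222 h + 2 h^{2}$)
$K - d{\left(-121 \right)} = 3395 - 2 \left(-121\right) \left(-111 - 121\right) = 3395 - 2 \left(-121\right) \left(-232\right) = 3395 - 56144 = -52749$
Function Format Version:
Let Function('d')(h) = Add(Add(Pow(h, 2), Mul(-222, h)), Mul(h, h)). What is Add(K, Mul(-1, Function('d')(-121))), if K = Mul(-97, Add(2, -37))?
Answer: -52749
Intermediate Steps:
K = 3395 (K = Mul(-97, -35) = 3395)
Function('d')(h) = Add(Mul(-222, h), Mul(2, Pow(h, 2))) (Function('d')(h) = Add(Add(Pow(h, 2), Mul(-222, h)), Pow(h, 2)) = Add(Mul(-222, h), Mul(2, Pow(h, 2))))
Add(K, Mul(-1, Function('d')(-121))) = Add(3395, Mul(-1, Mul(2, -121, Add(-111, -121)))) = Add(3395, Mul(-1, Mul(2, -121, -232))) = Add(3395, Mul(-1, 56144)) = Add(3395, -56144) = -52749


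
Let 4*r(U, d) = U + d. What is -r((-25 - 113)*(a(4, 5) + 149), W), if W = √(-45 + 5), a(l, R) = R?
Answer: 5313 - I*√10/2 ≈ 5313.0 - 1.5811*I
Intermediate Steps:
W = 2*I*√10 (W = √(-40) = 2*I*√10 ≈ 6.3246*I)
r(U, d) = U/4 + d/4 (r(U, d) = (U + d)/4 = U/4 + d/4)
-r((-25 - 113)*(a(4, 5) + 149), W) = -(((-25 - 113)*(5 + 149))/4 + (2*I*√10)/4) = -((-138*154)/4 + I*√10/2) = -((¼)*(-21252) + I*√10/2) = -(-5313 + I*√10/2) = 5313 - I*√10/2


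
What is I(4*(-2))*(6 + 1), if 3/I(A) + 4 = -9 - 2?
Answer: -7/5 ≈ -1.4000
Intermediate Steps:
I(A) = -⅕ (I(A) = 3/(-4 + (-9 - 2)) = 3/(-4 - 11) = 3/(-15) = 3*(-1/15) = -⅕)
I(4*(-2))*(6 + 1) = -(6 + 1)/5 = -⅕*7 = -7/5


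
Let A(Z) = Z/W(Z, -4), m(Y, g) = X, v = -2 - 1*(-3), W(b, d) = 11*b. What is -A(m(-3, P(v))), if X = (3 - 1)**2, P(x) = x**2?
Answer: -1/11 ≈ -0.090909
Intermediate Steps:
v = 1 (v = -2 + 3 = 1)
X = 4 (X = 2**2 = 4)
m(Y, g) = 4
A(Z) = 1/11 (A(Z) = Z/((11*Z)) = Z*(1/(11*Z)) = 1/11)
-A(m(-3, P(v))) = -1*1/11 = -1/11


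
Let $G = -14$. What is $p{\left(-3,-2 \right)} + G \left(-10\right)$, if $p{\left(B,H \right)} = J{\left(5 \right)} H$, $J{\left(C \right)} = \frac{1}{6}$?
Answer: $\frac{419}{3} \approx 139.67$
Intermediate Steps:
$J{\left(C \right)} = \frac{1}{6}$
$p{\left(B,H \right)} = \frac{H}{6}$
$p{\left(-3,-2 \right)} + G \left(-10\right) = \frac{1}{6} \left(-2\right) - -140 = - \frac{1}{3} + 140 = \frac{419}{3}$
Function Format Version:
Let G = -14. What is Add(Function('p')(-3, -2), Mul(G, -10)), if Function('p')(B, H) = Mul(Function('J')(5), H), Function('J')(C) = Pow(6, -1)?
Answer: Rational(419, 3) ≈ 139.67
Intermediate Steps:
Function('J')(C) = Rational(1, 6)
Function('p')(B, H) = Mul(Rational(1, 6), H)
Add(Function('p')(-3, -2), Mul(G, -10)) = Add(Mul(Rational(1, 6), -2), Mul(-14, -10)) = Add(Rational(-1, 3), 140) = Rational(419, 3)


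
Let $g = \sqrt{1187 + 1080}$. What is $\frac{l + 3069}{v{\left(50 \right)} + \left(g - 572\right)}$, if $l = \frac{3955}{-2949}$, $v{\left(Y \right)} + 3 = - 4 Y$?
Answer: $- \frac{3505528825}{882278871} - \frac{4523263 \sqrt{2267}}{882278871} \approx -4.2174$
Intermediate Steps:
$v{\left(Y \right)} = -3 - 4 Y$
$l = - \frac{3955}{2949}$ ($l = 3955 \left(- \frac{1}{2949}\right) = - \frac{3955}{2949} \approx -1.3411$)
$g = \sqrt{2267} \approx 47.613$
$\frac{l + 3069}{v{\left(50 \right)} + \left(g - 572\right)} = \frac{- \frac{3955}{2949} + 3069}{\left(-3 - 200\right) - \left(572 - \sqrt{2267}\right)} = \frac{9046526}{2949 \left(\left(-3 - 200\right) - \left(572 - \sqrt{2267}\right)\right)} = \frac{9046526}{2949 \left(-203 - \left(572 - \sqrt{2267}\right)\right)} = \frac{9046526}{2949 \left(-775 + \sqrt{2267}\right)}$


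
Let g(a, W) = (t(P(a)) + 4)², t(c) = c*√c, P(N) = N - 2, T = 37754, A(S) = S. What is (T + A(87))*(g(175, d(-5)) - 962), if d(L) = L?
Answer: 195894191411 + 52371944*√173 ≈ 1.9658e+11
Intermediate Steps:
P(N) = -2 + N
t(c) = c^(3/2)
g(a, W) = (4 + (-2 + a)^(3/2))² (g(a, W) = ((-2 + a)^(3/2) + 4)² = (4 + (-2 + a)^(3/2))²)
(T + A(87))*(g(175, d(-5)) - 962) = (37754 + 87)*((4 + (-2 + 175)^(3/2))² - 962) = 37841*((4 + 173^(3/2))² - 962) = 37841*((4 + 173*√173)² - 962) = 37841*(-962 + (4 + 173*√173)²) = -36403042 + 37841*(4 + 173*√173)²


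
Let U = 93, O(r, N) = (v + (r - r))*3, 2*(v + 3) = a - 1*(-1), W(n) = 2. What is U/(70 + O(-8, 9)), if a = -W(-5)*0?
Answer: 186/125 ≈ 1.4880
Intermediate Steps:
a = 0 (a = -1*2*0 = -2*0 = 0)
v = -5/2 (v = -3 + (0 - 1*(-1))/2 = -3 + (0 + 1)/2 = -3 + (½)*1 = -3 + ½ = -5/2 ≈ -2.5000)
O(r, N) = -15/2 (O(r, N) = (-5/2 + (r - r))*3 = (-5/2 + 0)*3 = -5/2*3 = -15/2)
U/(70 + O(-8, 9)) = 93/(70 - 15/2) = 93/(125/2) = (2/125)*93 = 186/125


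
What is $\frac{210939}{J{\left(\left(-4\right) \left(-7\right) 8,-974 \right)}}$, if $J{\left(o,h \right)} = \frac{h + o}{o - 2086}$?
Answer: $\frac{65461403}{125} \approx 5.2369 \cdot 10^{5}$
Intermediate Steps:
$J{\left(o,h \right)} = \frac{h + o}{-2086 + o}$
$\frac{210939}{J{\left(\left(-4\right) \left(-7\right) 8,-974 \right)}} = \frac{210939}{\frac{1}{-2086 + \left(-4\right) \left(-7\right) 8} \left(-974 + \left(-4\right) \left(-7\right) 8\right)} = \frac{210939}{\frac{1}{-2086 + 28 \cdot 8} \left(-974 + 28 \cdot 8\right)} = \frac{210939}{\frac{1}{-2086 + 224} \left(-974 + 224\right)} = \frac{210939}{\frac{1}{-1862} \left(-750\right)} = \frac{210939}{\left(- \frac{1}{1862}\right) \left(-750\right)} = \frac{210939}{\frac{375}{931}} = 210939 \cdot \frac{931}{375} = \frac{65461403}{125}$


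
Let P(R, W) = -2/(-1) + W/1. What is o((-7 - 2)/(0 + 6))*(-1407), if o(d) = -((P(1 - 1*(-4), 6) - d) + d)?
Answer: 11256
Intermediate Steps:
P(R, W) = 2 + W (P(R, W) = -2*(-1) + W*1 = 2 + W)
o(d) = -8 (o(d) = -(((2 + 6) - d) + d) = -((8 - d) + d) = -1*8 = -8)
o((-7 - 2)/(0 + 6))*(-1407) = -8*(-1407) = 11256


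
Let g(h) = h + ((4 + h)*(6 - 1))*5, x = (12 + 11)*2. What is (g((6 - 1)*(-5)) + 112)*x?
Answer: -20148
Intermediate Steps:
x = 46 (x = 23*2 = 46)
g(h) = 100 + 26*h (g(h) = h + ((4 + h)*5)*5 = h + (20 + 5*h)*5 = h + (100 + 25*h) = 100 + 26*h)
(g((6 - 1)*(-5)) + 112)*x = ((100 + 26*((6 - 1)*(-5))) + 112)*46 = ((100 + 26*(5*(-5))) + 112)*46 = ((100 + 26*(-25)) + 112)*46 = ((100 - 650) + 112)*46 = (-550 + 112)*46 = -438*46 = -20148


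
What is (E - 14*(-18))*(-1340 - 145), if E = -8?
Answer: -362340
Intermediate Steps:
(E - 14*(-18))*(-1340 - 145) = (-8 - 14*(-18))*(-1340 - 145) = (-8 + 252)*(-1485) = 244*(-1485) = -362340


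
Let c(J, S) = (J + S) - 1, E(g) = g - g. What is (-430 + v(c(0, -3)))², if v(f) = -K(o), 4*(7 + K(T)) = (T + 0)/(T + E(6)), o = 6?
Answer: 2866249/16 ≈ 1.7914e+5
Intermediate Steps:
E(g) = 0
K(T) = -27/4 (K(T) = -7 + ((T + 0)/(T + 0))/4 = -7 + (T/T)/4 = -7 + (¼)*1 = -7 + ¼ = -27/4)
c(J, S) = -1 + J + S
v(f) = 27/4 (v(f) = -1*(-27/4) = 27/4)
(-430 + v(c(0, -3)))² = (-430 + 27/4)² = (-1693/4)² = 2866249/16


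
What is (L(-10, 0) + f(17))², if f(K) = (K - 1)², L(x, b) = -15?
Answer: 58081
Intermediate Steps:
f(K) = (-1 + K)²
(L(-10, 0) + f(17))² = (-15 + (-1 + 17)²)² = (-15 + 16²)² = (-15 + 256)² = 241² = 58081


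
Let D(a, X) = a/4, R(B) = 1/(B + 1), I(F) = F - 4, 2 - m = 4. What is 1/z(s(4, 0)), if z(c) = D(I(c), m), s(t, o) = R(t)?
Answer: -20/19 ≈ -1.0526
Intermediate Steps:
m = -2 (m = 2 - 1*4 = 2 - 4 = -2)
I(F) = -4 + F
R(B) = 1/(1 + B)
s(t, o) = 1/(1 + t)
D(a, X) = a/4 (D(a, X) = a*(¼) = a/4)
z(c) = -1 + c/4 (z(c) = (-4 + c)/4 = -1 + c/4)
1/z(s(4, 0)) = 1/(-1 + 1/(4*(1 + 4))) = 1/(-1 + (¼)/5) = 1/(-1 + (¼)*(⅕)) = 1/(-1 + 1/20) = 1/(-19/20) = -20/19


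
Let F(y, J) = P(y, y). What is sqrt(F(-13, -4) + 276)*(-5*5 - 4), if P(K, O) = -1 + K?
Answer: -29*sqrt(262) ≈ -469.41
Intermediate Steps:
F(y, J) = -1 + y
sqrt(F(-13, -4) + 276)*(-5*5 - 4) = sqrt((-1 - 13) + 276)*(-5*5 - 4) = sqrt(-14 + 276)*(-25 - 4) = sqrt(262)*(-29) = -29*sqrt(262)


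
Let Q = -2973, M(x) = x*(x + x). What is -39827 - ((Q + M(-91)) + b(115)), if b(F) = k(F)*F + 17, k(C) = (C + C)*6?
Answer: -212133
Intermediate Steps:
M(x) = 2*x**2 (M(x) = x*(2*x) = 2*x**2)
k(C) = 12*C (k(C) = (2*C)*6 = 12*C)
b(F) = 17 + 12*F**2 (b(F) = (12*F)*F + 17 = 12*F**2 + 17 = 17 + 12*F**2)
-39827 - ((Q + M(-91)) + b(115)) = -39827 - ((-2973 + 2*(-91)**2) + (17 + 12*115**2)) = -39827 - ((-2973 + 2*8281) + (17 + 12*13225)) = -39827 - ((-2973 + 16562) + (17 + 158700)) = -39827 - (13589 + 158717) = -39827 - 1*172306 = -39827 - 172306 = -212133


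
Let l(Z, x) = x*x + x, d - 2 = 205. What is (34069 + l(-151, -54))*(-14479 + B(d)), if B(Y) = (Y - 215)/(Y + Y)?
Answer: -110688005167/207 ≈ -5.3472e+8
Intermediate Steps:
d = 207 (d = 2 + 205 = 207)
l(Z, x) = x + x² (l(Z, x) = x² + x = x + x²)
B(Y) = (-215 + Y)/(2*Y) (B(Y) = (-215 + Y)/((2*Y)) = (-215 + Y)*(1/(2*Y)) = (-215 + Y)/(2*Y))
(34069 + l(-151, -54))*(-14479 + B(d)) = (34069 - 54*(1 - 54))*(-14479 + (½)*(-215 + 207)/207) = (34069 - 54*(-53))*(-14479 + (½)*(1/207)*(-8)) = (34069 + 2862)*(-14479 - 4/207) = 36931*(-2997157/207) = -110688005167/207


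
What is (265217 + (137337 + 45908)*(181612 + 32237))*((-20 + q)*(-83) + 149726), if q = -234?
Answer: 6693457404119376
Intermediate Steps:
(265217 + (137337 + 45908)*(181612 + 32237))*((-20 + q)*(-83) + 149726) = (265217 + (137337 + 45908)*(181612 + 32237))*((-20 - 234)*(-83) + 149726) = (265217 + 183245*213849)*(-254*(-83) + 149726) = (265217 + 39186760005)*(21082 + 149726) = 39187025222*170808 = 6693457404119376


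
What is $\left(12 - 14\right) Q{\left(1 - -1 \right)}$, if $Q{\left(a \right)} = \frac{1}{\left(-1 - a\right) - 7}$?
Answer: $\frac{1}{5} \approx 0.2$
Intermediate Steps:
$Q{\left(a \right)} = \frac{1}{-8 - a}$
$\left(12 - 14\right) Q{\left(1 - -1 \right)} = \left(12 - 14\right) \left(- \frac{1}{8 + \left(1 - -1\right)}\right) = - 2 \left(- \frac{1}{8 + \left(1 + 1\right)}\right) = - 2 \left(- \frac{1}{8 + 2}\right) = - 2 \left(- \frac{1}{10}\right) = - 2 \left(\left(-1\right) \frac{1}{10}\right) = \left(-2\right) \left(- \frac{1}{10}\right) = \frac{1}{5}$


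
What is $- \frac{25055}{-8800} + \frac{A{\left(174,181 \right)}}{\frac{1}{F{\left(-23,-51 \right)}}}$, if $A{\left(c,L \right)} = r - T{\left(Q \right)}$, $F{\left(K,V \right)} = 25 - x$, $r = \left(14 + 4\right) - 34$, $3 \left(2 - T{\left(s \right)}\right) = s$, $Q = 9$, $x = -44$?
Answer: $- \frac{1816589}{1760} \approx -1032.2$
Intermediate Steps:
$T{\left(s \right)} = 2 - \frac{s}{3}$
$r = -16$ ($r = 18 - 34 = -16$)
$F{\left(K,V \right)} = 69$ ($F{\left(K,V \right)} = 25 - -44 = 25 + 44 = 69$)
$A{\left(c,L \right)} = -15$ ($A{\left(c,L \right)} = -16 - \left(2 - 3\right) = -16 - -1 = -16 + 1 = -15$)
$- \frac{25055}{-8800} + \frac{A{\left(174,181 \right)}}{\frac{1}{F{\left(-23,-51 \right)}}} = - \frac{25055}{-8800} - \frac{15}{\frac{1}{69}} = \left(-25055\right) \left(- \frac{1}{8800}\right) - 15 \frac{1}{\frac{1}{69}} = \frac{5011}{1760} - 1035 = - \frac{1816589}{1760}$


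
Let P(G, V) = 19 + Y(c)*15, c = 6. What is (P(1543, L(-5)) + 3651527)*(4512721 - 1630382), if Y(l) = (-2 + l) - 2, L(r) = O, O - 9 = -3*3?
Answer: 10525079916264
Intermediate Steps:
O = 0 (O = 9 - 3*3 = 9 - 9 = 0)
L(r) = 0
Y(l) = -4 + l
P(G, V) = 49 (P(G, V) = 19 + (-4 + 6)*15 = 19 + 2*15 = 19 + 30 = 49)
(P(1543, L(-5)) + 3651527)*(4512721 - 1630382) = (49 + 3651527)*(4512721 - 1630382) = 3651576*2882339 = 10525079916264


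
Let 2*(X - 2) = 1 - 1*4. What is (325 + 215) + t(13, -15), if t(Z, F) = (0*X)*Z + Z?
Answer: 553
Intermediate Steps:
X = ½ (X = 2 + (1 - 1*4)/2 = 2 + (1 - 4)/2 = 2 + (½)*(-3) = 2 - 3/2 = ½ ≈ 0.50000)
t(Z, F) = Z (t(Z, F) = (0*(½))*Z + Z = 0*Z + Z = 0 + Z = Z)
(325 + 215) + t(13, -15) = (325 + 215) + 13 = 540 + 13 = 553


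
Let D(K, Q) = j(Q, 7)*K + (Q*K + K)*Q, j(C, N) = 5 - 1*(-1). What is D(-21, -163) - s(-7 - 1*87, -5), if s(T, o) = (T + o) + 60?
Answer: -554613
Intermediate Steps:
j(C, N) = 6 (j(C, N) = 5 + 1 = 6)
s(T, o) = 60 + T + o
D(K, Q) = 6*K + Q*(K + K*Q) (D(K, Q) = 6*K + (Q*K + K)*Q = 6*K + (K*Q + K)*Q = 6*K + (K + K*Q)*Q = 6*K + Q*(K + K*Q))
D(-21, -163) - s(-7 - 1*87, -5) = -21*(6 - 163 + (-163)²) - (60 + (-7 - 1*87) - 5) = -21*(6 - 163 + 26569) - (60 + (-7 - 87) - 5) = -21*26412 - (60 - 94 - 5) = -554652 - 1*(-39) = -554652 + 39 = -554613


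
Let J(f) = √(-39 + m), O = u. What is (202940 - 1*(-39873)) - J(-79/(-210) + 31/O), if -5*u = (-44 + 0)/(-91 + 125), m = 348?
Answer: 242813 - √309 ≈ 2.4280e+5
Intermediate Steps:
u = 22/85 (u = -(-44 + 0)/(5*(-91 + 125)) = -(-44)/(5*34) = -⅕*(-22/17) = 22/85 ≈ 0.25882)
O = 22/85 ≈ 0.25882
J(f) = √309 (J(f) = √(-39 + 348) = √309)
(202940 - 1*(-39873)) - J(-79/(-210) + 31/O) = (202940 - 1*(-39873)) - √309 = (202940 + 39873) - √309 = 242813 - √309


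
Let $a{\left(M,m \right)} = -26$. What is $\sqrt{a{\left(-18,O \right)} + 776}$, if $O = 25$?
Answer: $5 \sqrt{30} \approx 27.386$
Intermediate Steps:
$\sqrt{a{\left(-18,O \right)} + 776} = \sqrt{-26 + 776} = \sqrt{750} = 5 \sqrt{30}$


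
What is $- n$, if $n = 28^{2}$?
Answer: $-784$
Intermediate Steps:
$n = 784$
$- n = \left(-1\right) 784 = -784$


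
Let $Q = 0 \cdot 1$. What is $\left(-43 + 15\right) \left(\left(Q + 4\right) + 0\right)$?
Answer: $-112$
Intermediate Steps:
$Q = 0$
$\left(-43 + 15\right) \left(\left(Q + 4\right) + 0\right) = \left(-43 + 15\right) \left(\left(0 + 4\right) + 0\right) = - 28 \left(4 + 0\right) = \left(-28\right) 4 = -112$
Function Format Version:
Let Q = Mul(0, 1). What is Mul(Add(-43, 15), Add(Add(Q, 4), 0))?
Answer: -112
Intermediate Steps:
Q = 0
Mul(Add(-43, 15), Add(Add(Q, 4), 0)) = Mul(Add(-43, 15), Add(Add(0, 4), 0)) = Mul(-28, Add(4, 0)) = Mul(-28, 4) = -112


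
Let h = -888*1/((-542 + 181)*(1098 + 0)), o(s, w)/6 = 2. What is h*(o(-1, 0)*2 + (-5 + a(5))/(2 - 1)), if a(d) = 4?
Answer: 3404/66063 ≈ 0.051527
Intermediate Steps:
o(s, w) = 12 (o(s, w) = 6*2 = 12)
h = 148/66063 (h = -888/((-361*1098)) = -888/(-396378) = -888*(-1/396378) = 148/66063 ≈ 0.0022403)
h*(o(-1, 0)*2 + (-5 + a(5))/(2 - 1)) = 148*(12*2 + (-5 + 4)/(2 - 1))/66063 = 148*(24 - 1/1)/66063 = 148*(24 - 1*1)/66063 = 148*(24 - 1)/66063 = (148/66063)*23 = 3404/66063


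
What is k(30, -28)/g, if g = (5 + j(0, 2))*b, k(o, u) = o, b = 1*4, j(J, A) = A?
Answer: 15/14 ≈ 1.0714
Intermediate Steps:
b = 4
g = 28 (g = (5 + 2)*4 = 7*4 = 28)
k(30, -28)/g = 30/28 = 30*(1/28) = 15/14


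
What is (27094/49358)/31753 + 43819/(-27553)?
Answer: -1492939561894/938757408857 ≈ -1.5903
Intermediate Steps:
(27094/49358)/31753 + 43819/(-27553) = (27094*(1/49358))*(1/31753) + 43819*(-1/27553) = (589/1073)*(1/31753) - 43819/27553 = 589/34070969 - 43819/27553 = -1492939561894/938757408857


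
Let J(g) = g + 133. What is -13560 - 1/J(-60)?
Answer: -989881/73 ≈ -13560.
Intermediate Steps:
J(g) = 133 + g
-13560 - 1/J(-60) = -13560 - 1/(133 - 60) = -13560 - 1/73 = -989881/73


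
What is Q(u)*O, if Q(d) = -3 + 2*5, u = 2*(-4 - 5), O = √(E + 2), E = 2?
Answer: 14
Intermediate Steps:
O = 2 (O = √(2 + 2) = √4 = 2)
u = -18 (u = 2*(-9) = -18)
Q(d) = 7 (Q(d) = -3 + 10 = 7)
Q(u)*O = 7*2 = 14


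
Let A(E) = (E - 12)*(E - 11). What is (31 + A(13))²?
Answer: 1089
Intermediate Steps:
A(E) = (-12 + E)*(-11 + E)
(31 + A(13))² = (31 + (132 + 13² - 23*13))² = (31 + (132 + 169 - 299))² = (31 + 2)² = 33² = 1089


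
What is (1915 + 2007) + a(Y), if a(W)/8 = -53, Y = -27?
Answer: 3498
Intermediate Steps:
a(W) = -424 (a(W) = 8*(-53) = -424)
(1915 + 2007) + a(Y) = (1915 + 2007) - 424 = 3922 - 424 = 3498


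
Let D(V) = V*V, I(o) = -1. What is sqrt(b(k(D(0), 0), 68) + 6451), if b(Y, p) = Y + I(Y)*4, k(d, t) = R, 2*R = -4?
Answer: sqrt(6445) ≈ 80.281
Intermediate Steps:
D(V) = V**2
R = -2 (R = (1/2)*(-4) = -2)
k(d, t) = -2
b(Y, p) = -4 + Y (b(Y, p) = Y - 1*4 = Y - 4 = -4 + Y)
sqrt(b(k(D(0), 0), 68) + 6451) = sqrt((-4 - 2) + 6451) = sqrt(-6 + 6451) = sqrt(6445)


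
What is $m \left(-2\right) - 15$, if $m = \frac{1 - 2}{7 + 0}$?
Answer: $- \frac{103}{7} \approx -14.714$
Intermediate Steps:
$m = - \frac{1}{7} \approx -0.14286$
$m \left(-2\right) - 15 = \left(- \frac{1}{7}\right) \left(-2\right) - 15 = \frac{2}{7} - 15 = - \frac{103}{7}$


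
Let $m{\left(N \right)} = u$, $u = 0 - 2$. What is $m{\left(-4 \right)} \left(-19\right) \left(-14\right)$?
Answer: $-532$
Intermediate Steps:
$u = -2$ ($u = 0 - 2 = -2$)
$m{\left(N \right)} = -2$
$m{\left(-4 \right)} \left(-19\right) \left(-14\right) = \left(-2\right) \left(-19\right) \left(-14\right) = 38 \left(-14\right) = -532$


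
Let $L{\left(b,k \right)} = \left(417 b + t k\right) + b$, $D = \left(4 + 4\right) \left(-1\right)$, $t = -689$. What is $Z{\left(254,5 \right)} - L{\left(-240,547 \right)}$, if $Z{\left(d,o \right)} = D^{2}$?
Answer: $477267$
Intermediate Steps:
$D = -8$ ($D = 8 \left(-1\right) = -8$)
$L{\left(b,k \right)} = - 689 k + 418 b$ ($L{\left(b,k \right)} = \left(417 b - 689 k\right) + b = \left(- 689 k + 417 b\right) + b = - 689 k + 418 b$)
$Z{\left(d,o \right)} = 64$ ($Z{\left(d,o \right)} = \left(-8\right)^{2} = 64$)
$Z{\left(254,5 \right)} - L{\left(-240,547 \right)} = 64 - \left(\left(-689\right) 547 + 418 \left(-240\right)\right) = 64 - \left(-376883 - 100320\right) = 64 - -477203 = 64 + 477203 = 477267$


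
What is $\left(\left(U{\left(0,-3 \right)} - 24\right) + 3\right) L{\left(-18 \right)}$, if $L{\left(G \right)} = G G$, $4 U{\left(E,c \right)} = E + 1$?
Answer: $-6723$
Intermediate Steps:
$U{\left(E,c \right)} = \frac{1}{4} + \frac{E}{4}$ ($U{\left(E,c \right)} = \frac{E + 1}{4} = \frac{1 + E}{4} = \frac{1}{4} + \frac{E}{4}$)
$L{\left(G \right)} = G^{2}$
$\left(\left(U{\left(0,-3 \right)} - 24\right) + 3\right) L{\left(-18 \right)} = \left(\left(\left(\frac{1}{4} + \frac{1}{4} \cdot 0\right) - 24\right) + 3\right) \left(-18\right)^{2} = \left(\left(\left(\frac{1}{4} + 0\right) - 24\right) + 3\right) 324 = \left(\left(\frac{1}{4} - 24\right) + 3\right) 324 = \left(- \frac{95}{4} + 3\right) 324 = \left(- \frac{83}{4}\right) 324 = -6723$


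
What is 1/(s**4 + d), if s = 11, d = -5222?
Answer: 1/9419 ≈ 0.00010617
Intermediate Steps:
1/(s**4 + d) = 1/(11**4 - 5222) = 1/(14641 - 5222) = 1/9419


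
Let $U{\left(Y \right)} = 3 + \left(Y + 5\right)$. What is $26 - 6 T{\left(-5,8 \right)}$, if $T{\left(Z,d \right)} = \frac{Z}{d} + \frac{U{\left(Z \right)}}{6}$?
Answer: $\frac{107}{4} \approx 26.75$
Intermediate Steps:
$U{\left(Y \right)} = 8 + Y$ ($U{\left(Y \right)} = 3 + \left(5 + Y\right) = 8 + Y$)
$T{\left(Z,d \right)} = \frac{4}{3} + \frac{Z}{6} + \frac{Z}{d}$ ($T{\left(Z,d \right)} = \frac{Z}{d} + \frac{8 + Z}{6} = \frac{Z}{d} + \left(8 + Z\right) \frac{1}{6} = \frac{Z}{d} + \left(\frac{4}{3} + \frac{Z}{6}\right) = \frac{4}{3} + \frac{Z}{6} + \frac{Z}{d}$)
$26 - 6 T{\left(-5,8 \right)} = 26 - 6 \frac{-5 + \frac{1}{6} \cdot 8 \left(8 - 5\right)}{8} = 26 - 6 \frac{-5 + \frac{1}{6} \cdot 8 \cdot 3}{8} = 26 - 6 \frac{-5 + 4}{8} = 26 - 6 \cdot \frac{1}{8} \left(-1\right) = 26 - - \frac{3}{4} = 26 + \frac{3}{4} = \frac{107}{4}$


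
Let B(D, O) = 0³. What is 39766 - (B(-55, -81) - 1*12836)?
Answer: 52602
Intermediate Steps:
B(D, O) = 0
39766 - (B(-55, -81) - 1*12836) = 39766 - (0 - 1*12836) = 39766 - (0 - 12836) = 39766 - 1*(-12836) = 39766 + 12836 = 52602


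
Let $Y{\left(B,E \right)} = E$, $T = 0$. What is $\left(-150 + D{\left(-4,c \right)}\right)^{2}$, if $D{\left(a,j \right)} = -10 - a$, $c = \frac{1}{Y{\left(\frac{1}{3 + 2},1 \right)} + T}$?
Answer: $24336$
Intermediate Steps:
$c = 1$ ($c = \frac{1}{1 + 0} = 1^{-1} = 1$)
$\left(-150 + D{\left(-4,c \right)}\right)^{2} = \left(-150 - 6\right)^{2} = \left(-156\right)^{2} = 24336$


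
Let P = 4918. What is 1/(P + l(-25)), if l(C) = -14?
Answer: 1/4904 ≈ 0.00020392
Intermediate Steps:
1/(P + l(-25)) = 1/(4918 - 14) = 1/4904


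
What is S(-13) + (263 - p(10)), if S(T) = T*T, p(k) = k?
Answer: 422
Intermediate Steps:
S(T) = T²
S(-13) + (263 - p(10)) = (-13)² + (263 - 1*10) = 169 + (263 - 10) = 169 + 253 = 422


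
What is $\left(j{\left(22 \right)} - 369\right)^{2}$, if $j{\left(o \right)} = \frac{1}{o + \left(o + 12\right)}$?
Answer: $\frac{426959569}{3136} \approx 1.3615 \cdot 10^{5}$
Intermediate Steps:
$j{\left(o \right)} = \frac{1}{12 + 2 o}$ ($j{\left(o \right)} = \frac{1}{o + \left(12 + o\right)} = \frac{1}{12 + 2 o}$)
$\left(j{\left(22 \right)} - 369\right)^{2} = \left(\frac{1}{2 \left(6 + 22\right)} - 369\right)^{2} = \left(\frac{1}{2 \cdot 28} - 369\right)^{2} = \left(\frac{1}{2} \cdot \frac{1}{28} - 369\right)^{2} = \left(\frac{1}{56} - 369\right)^{2} = \left(- \frac{20663}{56}\right)^{2} = \frac{426959569}{3136}$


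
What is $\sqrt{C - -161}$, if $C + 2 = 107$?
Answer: $\sqrt{266} \approx 16.31$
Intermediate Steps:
$C = 105$ ($C = -2 + 107 = 105$)
$\sqrt{C - -161} = \sqrt{105 - -161} = \sqrt{105 + \left(-11 + 172\right)} = \sqrt{105 + 161} = \sqrt{266}$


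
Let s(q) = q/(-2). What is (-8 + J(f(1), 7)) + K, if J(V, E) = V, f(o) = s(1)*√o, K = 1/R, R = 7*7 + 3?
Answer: -441/52 ≈ -8.4808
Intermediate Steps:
s(q) = -q/2 (s(q) = q*(-½) = -q/2)
R = 52 (R = 49 + 3 = 52)
K = 1/52 ≈ 0.019231
f(o) = -√o/2 (f(o) = (-½*1)*√o = -√o/2)
(-8 + J(f(1), 7)) + K = (-8 - √1/2) + 1/52 = (-8 - ½*1) + 1/52 = (-8 - ½) + 1/52 = -17/2 + 1/52 = -441/52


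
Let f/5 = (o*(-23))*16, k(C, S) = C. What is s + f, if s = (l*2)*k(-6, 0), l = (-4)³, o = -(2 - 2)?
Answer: 768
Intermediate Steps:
o = 0 (o = -1*0 = 0)
l = -64
f = 0 (f = 5*((0*(-23))*16) = 5*(0*16) = 5*0 = 0)
s = 768 (s = -64*2*(-6) = -128*(-6) = 768)
s + f = 768 + 0 = 768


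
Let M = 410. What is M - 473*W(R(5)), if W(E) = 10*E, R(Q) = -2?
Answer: 9870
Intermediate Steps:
M - 473*W(R(5)) = 410 - 4730*(-2) = 410 - 473*(-20) = 410 + 9460 = 9870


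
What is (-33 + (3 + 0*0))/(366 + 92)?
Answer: -15/229 ≈ -0.065502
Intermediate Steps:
(-33 + (3 + 0*0))/(366 + 92) = (-33 + (3 + 0))/458 = (-33 + 3)*(1/458) = -30*1/458 = -15/229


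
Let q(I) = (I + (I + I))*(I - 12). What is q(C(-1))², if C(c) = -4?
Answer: 36864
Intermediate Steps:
q(I) = 3*I*(-12 + I) (q(I) = (I + 2*I)*(-12 + I) = (3*I)*(-12 + I) = 3*I*(-12 + I))
q(C(-1))² = (3*(-4)*(-12 - 4))² = (3*(-4)*(-16))² = 192² = 36864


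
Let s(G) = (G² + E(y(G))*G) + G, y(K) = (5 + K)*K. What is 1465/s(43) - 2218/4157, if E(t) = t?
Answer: -194958387/376807108 ≈ -0.51740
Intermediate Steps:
y(K) = K*(5 + K)
s(G) = G + G² + G²*(5 + G) (s(G) = (G² + (G*(5 + G))*G) + G = (G² + G²*(5 + G)) + G = G + G² + G²*(5 + G))
1465/s(43) - 2218/4157 = 1465/((43*(1 + 43 + 43*(5 + 43)))) - 2218/4157 = 1465/((43*(1 + 43 + 43*48))) - 2218*1/4157 = 1465/((43*(1 + 43 + 2064))) - 2218/4157 = 1465/((43*2108)) - 2218/4157 = 1465/90644 - 2218/4157 = -194958387/376807108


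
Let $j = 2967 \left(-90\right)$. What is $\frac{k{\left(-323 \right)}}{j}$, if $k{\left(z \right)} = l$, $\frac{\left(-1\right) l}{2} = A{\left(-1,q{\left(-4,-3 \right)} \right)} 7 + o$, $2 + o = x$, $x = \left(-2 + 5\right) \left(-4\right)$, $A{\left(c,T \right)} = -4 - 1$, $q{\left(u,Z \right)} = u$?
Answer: $- \frac{49}{133515} \approx -0.000367$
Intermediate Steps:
$j = -267030$
$A{\left(c,T \right)} = -5$ ($A{\left(c,T \right)} = -4 - 1 = -5$)
$x = -12$ ($x = 3 \left(-4\right) = -12$)
$o = -14$ ($o = -2 - 12 = -14$)
$l = 98$ ($l = - 2 \left(\left(-5\right) 7 - 14\right) = - 2 \left(-35 - 14\right) = \left(-2\right) \left(-49\right) = 98$)
$k{\left(z \right)} = 98$
$\frac{k{\left(-323 \right)}}{j} = \frac{98}{-267030} = 98 \left(- \frac{1}{267030}\right) = - \frac{49}{133515}$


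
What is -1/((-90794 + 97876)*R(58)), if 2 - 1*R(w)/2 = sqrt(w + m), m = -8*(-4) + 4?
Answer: 1/637380 + sqrt(94)/1274760 ≈ 9.1746e-6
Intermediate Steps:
m = 36 (m = 32 + 4 = 36)
R(w) = 4 - 2*sqrt(36 + w) (R(w) = 4 - 2*sqrt(w + 36) = 4 - 2*sqrt(36 + w))
-1/((-90794 + 97876)*R(58)) = -1/((-90794 + 97876)*(4 - 2*sqrt(36 + 58))) = -1/(7082*(4 - 2*sqrt(94)))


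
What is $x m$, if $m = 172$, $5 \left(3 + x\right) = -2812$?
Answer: $- \frac{486244}{5} \approx -97249.0$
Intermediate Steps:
$x = - \frac{2827}{5}$ ($x = -3 + \frac{1}{5} \left(-2812\right) = -3 - \frac{2812}{5} = - \frac{2827}{5} \approx -565.4$)
$x m = \left(- \frac{2827}{5}\right) 172 = - \frac{486244}{5}$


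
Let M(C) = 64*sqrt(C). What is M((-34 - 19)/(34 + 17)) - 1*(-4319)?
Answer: 4319 + 64*I*sqrt(2703)/51 ≈ 4319.0 + 65.243*I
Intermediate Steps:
M((-34 - 19)/(34 + 17)) - 1*(-4319) = 64*sqrt((-34 - 19)/(34 + 17)) - 1*(-4319) = 64*sqrt(-53/51) + 4319 = 64*(I*sqrt(2703)/51) + 4319 = 64*I*sqrt(2703)/51 + 4319 = 4319 + 64*I*sqrt(2703)/51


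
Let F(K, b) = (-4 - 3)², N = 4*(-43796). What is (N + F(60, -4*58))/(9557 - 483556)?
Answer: 175135/473999 ≈ 0.36948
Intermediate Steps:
N = -175184
F(K, b) = 49 (F(K, b) = (-7)² = 49)
(N + F(60, -4*58))/(9557 - 483556) = (-175184 + 49)/(9557 - 483556) = -175135/(-473999) = -175135*(-1/473999) = 175135/473999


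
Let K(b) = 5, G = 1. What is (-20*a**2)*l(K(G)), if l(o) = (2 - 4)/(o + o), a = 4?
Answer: 64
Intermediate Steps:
l(o) = -1/o (l(o) = -2*1/(2*o) = -1/o)
(-20*a**2)*l(K(G)) = (-20*4**2)*(-1/5) = (-20*16)*(-1*1/5) = -320*(-1/5) = 64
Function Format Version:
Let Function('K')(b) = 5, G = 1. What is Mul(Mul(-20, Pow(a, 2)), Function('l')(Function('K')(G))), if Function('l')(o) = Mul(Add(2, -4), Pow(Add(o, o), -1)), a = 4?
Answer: 64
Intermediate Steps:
Function('l')(o) = Mul(-1, Pow(o, -1)) (Function('l')(o) = Mul(-2, Pow(Mul(2, o), -1)) = Mul(-2, Mul(Rational(1, 2), Pow(o, -1))) = Mul(-1, Pow(o, -1)))
Mul(Mul(-20, Pow(a, 2)), Function('l')(Function('K')(G))) = Mul(Mul(-20, Pow(4, 2)), Mul(-1, Pow(5, -1))) = Mul(Mul(-20, 16), Mul(-1, Rational(1, 5))) = Mul(-320, Rational(-1, 5)) = 64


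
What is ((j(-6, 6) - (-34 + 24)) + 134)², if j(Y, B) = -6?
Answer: 19044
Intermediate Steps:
((j(-6, 6) - (-34 + 24)) + 134)² = ((-6 - (-34 + 24)) + 134)² = ((-6 - 1*(-10)) + 134)² = ((-6 + 10) + 134)² = (4 + 134)² = 138² = 19044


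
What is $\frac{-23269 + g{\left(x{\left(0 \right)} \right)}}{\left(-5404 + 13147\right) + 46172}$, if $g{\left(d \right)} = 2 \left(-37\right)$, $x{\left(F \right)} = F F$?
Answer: $- \frac{23343}{53915} \approx -0.43296$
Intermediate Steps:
$x{\left(F \right)} = F^{2}$
$g{\left(d \right)} = -74$
$\frac{-23269 + g{\left(x{\left(0 \right)} \right)}}{\left(-5404 + 13147\right) + 46172} = \frac{-23269 - 74}{\left(-5404 + 13147\right) + 46172} = - \frac{23343}{7743 + 46172} = - \frac{23343}{53915}$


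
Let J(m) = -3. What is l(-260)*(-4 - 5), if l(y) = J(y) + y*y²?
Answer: 158184027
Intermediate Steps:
l(y) = -3 + y³ (l(y) = -3 + y*y² = -3 + y³)
l(-260)*(-4 - 5) = (-3 + (-260)³)*(-4 - 5) = (-3 - 17576000)*(-9) = -17576003*(-9) = 158184027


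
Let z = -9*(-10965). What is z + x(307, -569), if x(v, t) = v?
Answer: 98992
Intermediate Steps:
z = 98685
z + x(307, -569) = 98685 + 307 = 98992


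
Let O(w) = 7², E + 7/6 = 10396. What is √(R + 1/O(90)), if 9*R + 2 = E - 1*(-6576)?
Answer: √29933346/126 ≈ 43.422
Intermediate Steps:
E = 62369/6 (E = -7/6 + 10396 = 62369/6 ≈ 10395.)
O(w) = 49
R = 101813/54 (R = -2/9 + (62369/6 - 1*(-6576))/9 = -2/9 + (62369/6 + 6576)/9 = -2/9 + (⅑)*(101825/6) = -2/9 + 101825/54 = 101813/54 ≈ 1885.4)
√(R + 1/O(90)) = √(101813/54 + 1/49) = √(4988891/2646) = √29933346/126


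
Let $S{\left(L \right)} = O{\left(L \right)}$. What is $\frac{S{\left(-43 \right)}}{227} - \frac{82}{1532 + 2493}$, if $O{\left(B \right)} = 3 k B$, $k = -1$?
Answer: $\frac{500611}{913675} \approx 0.54791$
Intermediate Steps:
$O{\left(B \right)} = - 3 B$ ($O{\left(B \right)} = 3 \left(-1\right) B = - 3 B$)
$S{\left(L \right)} = - 3 L$
$\frac{S{\left(-43 \right)}}{227} - \frac{82}{1532 + 2493} = \frac{\left(-3\right) \left(-43\right)}{227} - \frac{82}{1532 + 2493} = 129 \cdot \frac{1}{227} - \frac{82}{4025} = \frac{129}{227} - \frac{82}{4025} = \frac{500611}{913675}$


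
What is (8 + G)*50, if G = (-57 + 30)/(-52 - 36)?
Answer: 18275/44 ≈ 415.34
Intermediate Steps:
G = 27/88 (G = -27/(-88) = -27*(-1/88) = 27/88 ≈ 0.30682)
(8 + G)*50 = (8 + 27/88)*50 = (731/88)*50 = 18275/44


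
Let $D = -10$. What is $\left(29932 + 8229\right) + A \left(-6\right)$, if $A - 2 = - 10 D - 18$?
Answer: $37657$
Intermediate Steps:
$A = 84$ ($A = 2 - -82 = 2 + \left(100 - 18\right) = 2 + 82 = 84$)
$\left(29932 + 8229\right) + A \left(-6\right) = \left(29932 + 8229\right) + 84 \left(-6\right) = 38161 - 504 = 37657$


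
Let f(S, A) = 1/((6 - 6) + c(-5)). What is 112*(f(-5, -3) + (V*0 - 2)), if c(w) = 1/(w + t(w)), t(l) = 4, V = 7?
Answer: -336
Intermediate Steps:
c(w) = 1/(4 + w) (c(w) = 1/(w + 4) = 1/(4 + w))
f(S, A) = -1 (f(S, A) = 1/((6 - 6) + 1/(4 - 5)) = 1/(0 + 1/(-1)) = 1/(0 - 1) = 1/(-1) = -1)
112*(f(-5, -3) + (V*0 - 2)) = 112*(-1 + (7*0 - 2)) = 112*(-1 + (0 - 2)) = 112*(-1 - 2) = 112*(-3) = -336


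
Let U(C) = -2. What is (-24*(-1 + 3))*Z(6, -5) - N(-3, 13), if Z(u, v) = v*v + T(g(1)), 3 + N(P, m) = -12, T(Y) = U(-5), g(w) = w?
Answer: -1089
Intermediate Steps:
T(Y) = -2
N(P, m) = -15 (N(P, m) = -3 - 12 = -15)
Z(u, v) = -2 + v² (Z(u, v) = v*v - 2 = v² - 2 = -2 + v²)
(-24*(-1 + 3))*Z(6, -5) - N(-3, 13) = (-24*(-1 + 3))*(-2 + (-5)²) - 1*(-15) = (-24*2)*(-2 + 25) + 15 = -6*8*23 + 15 = -48*23 + 15 = -1104 + 15 = -1089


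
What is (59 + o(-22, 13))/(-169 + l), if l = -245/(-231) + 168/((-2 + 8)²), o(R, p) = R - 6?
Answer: -341/1796 ≈ -0.18987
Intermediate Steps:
o(R, p) = -6 + R
l = 63/11 (l = -245*(-1/231) + 168/(6²) = 35/33 + 168/36 = 35/33 + 168*(1/36) = 35/33 + 14/3 = 63/11 ≈ 5.7273)
(59 + o(-22, 13))/(-169 + l) = (59 + (-6 - 22))/(-169 + 63/11) = (59 - 28)/(-1796/11) = 31*(-11/1796) = -341/1796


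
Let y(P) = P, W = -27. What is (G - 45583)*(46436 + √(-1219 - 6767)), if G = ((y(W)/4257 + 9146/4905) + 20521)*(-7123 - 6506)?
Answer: -913300347780135484/70305 - 216347312980909*I*√66/70305 ≈ -1.2991e+13 - 2.5e+10*I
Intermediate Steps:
G = -19664732830904/70305 (G = ((-27/4257 + 9146/4905) + 20521)*(-7123 - 6506) = ((-27*1/4257 + 9146*(1/4905)) + 20521)*(-13629) = ((-3/473 + 9146/4905) + 20521)*(-13629) = (4311343/2320065 + 20521)*(-13629) = (47614365208/2320065)*(-13629) = -19664732830904/70305 ≈ -2.7971e+8)
(G - 45583)*(46436 + √(-1219 - 6767)) = (-19664732830904/70305 - 45583)*(46436 + √(-1219 - 6767)) = -19667937543719*(46436 + √(-7986))/70305 = -19667937543719*(46436 + 11*I*√66)/70305 = -913300347780135484/70305 - 216347312980909*I*√66/70305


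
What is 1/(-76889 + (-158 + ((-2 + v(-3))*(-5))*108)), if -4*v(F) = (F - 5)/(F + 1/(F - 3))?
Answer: -19/1436893 ≈ -1.3223e-5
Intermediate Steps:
v(F) = -(-5 + F)/(4*(F + 1/(-3 + F))) (v(F) = -(F - 5)/(4*(F + 1/(F - 3))) = -(-5 + F)/(4*(F + 1/(-3 + F))))
1/(-76889 + (-158 + ((-2 + v(-3))*(-5))*108)) = 1/(-76889 + (-158 + ((-2 + (-15 - 1*(-3)**2 + 8*(-3))/(4*(1 + (-3)**2 - 3*(-3))))*(-5))*108)) = 1/(-76889 + (-158 + ((-2 + (-15 - 1*9 - 24)/(4*(1 + 9 + 9)))*(-5))*108)) = 1/(-76889 + (-158 + ((-2 + (1/4)*(-15 - 9 - 24)/19)*(-5))*108)) = 1/(-76889 + (-158 + ((-2 + (1/4)*(1/19)*(-48))*(-5))*108)) = 1/(-76889 + (-158 + ((-2 - 12/19)*(-5))*108)) = 1/(-76889 + (-158 - 50/19*(-5)*108)) = 1/(-76889 + (-158 + (250/19)*108)) = 1/(-76889 + (-158 + 27000/19)) = 1/(-76889 + 23998/19) = 1/(-1436893/19) = -19/1436893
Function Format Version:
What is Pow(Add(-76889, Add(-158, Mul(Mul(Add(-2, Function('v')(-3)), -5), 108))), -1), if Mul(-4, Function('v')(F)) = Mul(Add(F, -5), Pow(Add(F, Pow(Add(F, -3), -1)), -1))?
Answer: Rational(-19, 1436893) ≈ -1.3223e-5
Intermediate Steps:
Function('v')(F) = Mul(Rational(-1, 4), Pow(Add(F, Pow(Add(-3, F), -1)), -1), Add(-5, F)) (Function('v')(F) = Mul(Rational(-1, 4), Mul(Add(F, -5), Pow(Add(F, Pow(Add(F, -3), -1)), -1))) = Mul(Rational(-1, 4), Mul(Add(-5, F), Pow(Add(F, Pow(Add(-3, F), -1)), -1))) = Mul(Rational(-1, 4), Mul(Pow(Add(F, Pow(Add(-3, F), -1)), -1), Add(-5, F))) = Mul(Rational(-1, 4), Pow(Add(F, Pow(Add(-3, F), -1)), -1), Add(-5, F)))
Pow(Add(-76889, Add(-158, Mul(Mul(Add(-2, Function('v')(-3)), -5), 108))), -1) = Pow(Add(-76889, Add(-158, Mul(Mul(Add(-2, Mul(Rational(1, 4), Pow(Add(1, Pow(-3, 2), Mul(-3, -3)), -1), Add(-15, Mul(-1, Pow(-3, 2)), Mul(8, -3)))), -5), 108))), -1) = Pow(Add(-76889, Add(-158, Mul(Mul(Add(-2, Mul(Rational(1, 4), Pow(Add(1, 9, 9), -1), Add(-15, Mul(-1, 9), -24))), -5), 108))), -1) = Pow(Add(-76889, Add(-158, Mul(Mul(Add(-2, Mul(Rational(1, 4), Pow(19, -1), Add(-15, -9, -24))), -5), 108))), -1) = Pow(Add(-76889, Add(-158, Mul(Mul(Add(-2, Mul(Rational(1, 4), Rational(1, 19), -48)), -5), 108))), -1) = Pow(Add(-76889, Add(-158, Mul(Mul(Add(-2, Rational(-12, 19)), -5), 108))), -1) = Pow(Add(-76889, Add(-158, Mul(Mul(Rational(-50, 19), -5), 108))), -1) = Pow(Add(-76889, Add(-158, Mul(Rational(250, 19), 108))), -1) = Pow(Add(-76889, Add(-158, Rational(27000, 19))), -1) = Pow(Add(-76889, Rational(23998, 19)), -1) = Pow(Rational(-1436893, 19), -1) = Rational(-19, 1436893)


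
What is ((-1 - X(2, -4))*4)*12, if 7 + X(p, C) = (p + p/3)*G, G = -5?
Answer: 928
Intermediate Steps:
X(p, C) = -7 - 20*p/3 (X(p, C) = -7 + (p + p/3)*(-5) = -7 + (4*p/3)*(-5) = -7 - 20*p/3)
((-1 - X(2, -4))*4)*12 = ((-1 - (-7 - 20/3*2))*4)*12 = ((-1 - (-7 - 40/3))*4)*12 = ((-1 - 1*(-61/3))*4)*12 = ((-1 + 61/3)*4)*12 = ((58/3)*4)*12 = (232/3)*12 = 928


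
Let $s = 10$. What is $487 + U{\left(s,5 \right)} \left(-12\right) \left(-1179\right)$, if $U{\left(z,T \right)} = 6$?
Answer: $85375$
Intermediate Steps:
$487 + U{\left(s,5 \right)} \left(-12\right) \left(-1179\right) = 487 + 6 \left(-12\right) \left(-1179\right) = 487 - -84888 = 487 + 84888 = 85375$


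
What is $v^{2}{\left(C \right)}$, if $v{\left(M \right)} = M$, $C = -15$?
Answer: $225$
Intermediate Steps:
$v^{2}{\left(C \right)} = \left(-15\right)^{2} = 225$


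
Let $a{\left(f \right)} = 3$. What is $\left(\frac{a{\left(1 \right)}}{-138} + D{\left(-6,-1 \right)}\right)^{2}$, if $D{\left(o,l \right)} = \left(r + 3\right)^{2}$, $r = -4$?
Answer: $\frac{2025}{2116} \approx 0.95699$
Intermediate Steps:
$D{\left(o,l \right)} = 1$ ($D{\left(o,l \right)} = \left(-4 + 3\right)^{2} = \left(-1\right)^{2} = 1$)
$\left(\frac{a{\left(1 \right)}}{-138} + D{\left(-6,-1 \right)}\right)^{2} = \left(\frac{3}{-138} + 1\right)^{2} = \left(3 \left(- \frac{1}{138}\right) + 1\right)^{2} = \left(- \frac{1}{46} + 1\right)^{2} = \left(\frac{45}{46}\right)^{2} = \frac{2025}{2116}$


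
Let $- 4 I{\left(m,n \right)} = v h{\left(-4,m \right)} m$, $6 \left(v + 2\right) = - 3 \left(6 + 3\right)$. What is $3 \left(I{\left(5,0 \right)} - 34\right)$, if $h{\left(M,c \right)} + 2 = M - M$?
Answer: $- \frac{603}{4} \approx -150.75$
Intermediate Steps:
$h{\left(M,c \right)} = -2$ ($h{\left(M,c \right)} = -2 + \left(M - M\right) = -2 + 0 = -2$)
$v = - \frac{13}{2}$ ($v = -2 + \frac{\left(-3\right) \left(6 + 3\right)}{6} = -2 + \frac{\left(-3\right) 9}{6} = -2 + \frac{1}{6} \left(-27\right) = -2 - \frac{9}{2} = - \frac{13}{2} \approx -6.5$)
$I{\left(m,n \right)} = - \frac{13 m}{4}$ ($I{\left(m,n \right)} = - \frac{\left(- \frac{13}{2}\right) \left(-2\right) m}{4} = - \frac{13 m}{4}$)
$3 \left(I{\left(5,0 \right)} - 34\right) = 3 \left(\left(- \frac{13}{4}\right) 5 - 34\right) = 3 \left(- \frac{65}{4} - 34\right) = 3 \left(- \frac{201}{4}\right) = - \frac{603}{4}$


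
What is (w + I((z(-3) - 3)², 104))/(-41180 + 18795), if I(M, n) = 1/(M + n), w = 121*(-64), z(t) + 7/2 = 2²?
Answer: 18460/53361 ≈ 0.34595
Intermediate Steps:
z(t) = ½ (z(t) = -7/2 + 2² = -7/2 + 4 = ½)
w = -7744
(w + I((z(-3) - 3)², 104))/(-41180 + 18795) = (-7744 + 1/((½ - 3)² + 104))/(-41180 + 18795) = (-7744 + 1/((-5/2)² + 104))/(-22385) = (-7744 + 1/(25/4 + 104))*(-1/22385) = (-7744 + 1/(441/4))*(-1/22385) = (-7744 + 4/441)*(-1/22385) = -3415100/441*(-1/22385) = 18460/53361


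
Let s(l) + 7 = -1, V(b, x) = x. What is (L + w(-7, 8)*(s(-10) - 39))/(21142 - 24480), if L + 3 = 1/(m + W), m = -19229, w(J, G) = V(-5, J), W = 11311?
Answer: -2581267/26430284 ≈ -0.097663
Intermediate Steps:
w(J, G) = J
s(l) = -8 (s(l) = -7 - 1 = -8)
L = -23755/7918 (L = -3 + 1/(-19229 + 11311) = -3 + 1/(-7918) = -3 - 1/7918 = -23755/7918 ≈ -3.0001)
(L + w(-7, 8)*(s(-10) - 39))/(21142 - 24480) = (-23755/7918 - 7*(-8 - 39))/(21142 - 24480) = (-23755/7918 - 7*(-47))/(-3338) = (-23755/7918 + 329)*(-1/3338) = (2581267/7918)*(-1/3338) = -2581267/26430284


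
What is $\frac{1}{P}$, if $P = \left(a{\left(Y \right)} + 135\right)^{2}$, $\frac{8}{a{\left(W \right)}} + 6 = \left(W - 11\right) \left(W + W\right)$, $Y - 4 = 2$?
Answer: $\frac{1089}{19811401} \approx 5.4968 \cdot 10^{-5}$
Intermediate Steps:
$Y = 6$ ($Y = 4 + 2 = 6$)
$a{\left(W \right)} = \frac{8}{-6 + 2 W \left(-11 + W\right)}$ ($a{\left(W \right)} = \frac{8}{-6 + \left(W - 11\right) \left(W + W\right)} = \frac{8}{-6 + \left(-11 + W\right) 2 W} = \frac{8}{-6 + 2 W \left(-11 + W\right)}$)
$P = \frac{19811401}{1089}$ ($P = \left(\frac{4}{-3 + 6^{2} - 66} + 135\right)^{2} = \left(\frac{4}{-3 + 36 - 66} + 135\right)^{2} = \left(\frac{4}{-33} + 135\right)^{2} = \left(4 \left(- \frac{1}{33}\right) + 135\right)^{2} = \left(- \frac{4}{33} + 135\right)^{2} = \left(\frac{4451}{33}\right)^{2} = \frac{19811401}{1089} \approx 18192.0$)
$\frac{1}{P} = \frac{1}{\frac{19811401}{1089}} = \frac{1089}{19811401}$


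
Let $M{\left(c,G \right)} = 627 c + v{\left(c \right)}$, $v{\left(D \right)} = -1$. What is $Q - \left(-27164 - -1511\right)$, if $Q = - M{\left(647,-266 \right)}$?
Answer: $-380015$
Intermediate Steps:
$M{\left(c,G \right)} = -1 + 627 c$ ($M{\left(c,G \right)} = 627 c - 1 = -1 + 627 c$)
$Q = -405668$ ($Q = - (-1 + 627 \cdot 647) = - (-1 + 405669) = \left(-1\right) 405668 = -405668$)
$Q - \left(-27164 - -1511\right) = -405668 - \left(-27164 - -1511\right) = -405668 - \left(-27164 + 1511\right) = -405668 - -25653 = -405668 + 25653 = -380015$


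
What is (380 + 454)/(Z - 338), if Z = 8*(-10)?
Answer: -417/209 ≈ -1.9952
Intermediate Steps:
Z = -80
(380 + 454)/(Z - 338) = (380 + 454)/(-80 - 338) = 834/(-418) = 834*(-1/418) = -417/209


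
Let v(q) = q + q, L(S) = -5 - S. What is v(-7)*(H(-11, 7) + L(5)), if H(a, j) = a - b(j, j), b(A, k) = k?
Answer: 392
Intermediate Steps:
H(a, j) = a - j
v(q) = 2*q
v(-7)*(H(-11, 7) + L(5)) = (2*(-7))*((-11 - 1*7) + (-5 - 1*5)) = -14*((-11 - 7) + (-5 - 5)) = -14*(-18 - 10) = -14*(-28) = 392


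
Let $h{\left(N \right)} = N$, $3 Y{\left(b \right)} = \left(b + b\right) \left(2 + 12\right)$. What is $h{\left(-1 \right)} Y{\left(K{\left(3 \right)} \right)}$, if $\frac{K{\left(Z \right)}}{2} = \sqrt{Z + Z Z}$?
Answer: $- \frac{112 \sqrt{3}}{3} \approx -64.663$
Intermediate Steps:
$K{\left(Z \right)} = 2 \sqrt{Z + Z^{2}}$ ($K{\left(Z \right)} = 2 \sqrt{Z + Z Z} = 2 \sqrt{Z + Z^{2}}$)
$Y{\left(b \right)} = \frac{28 b}{3}$ ($Y{\left(b \right)} = \frac{\left(b + b\right) \left(2 + 12\right)}{3} = \frac{2 b 14}{3} = \frac{28 b}{3}$)
$h{\left(-1 \right)} Y{\left(K{\left(3 \right)} \right)} = - \frac{28 \cdot 2 \sqrt{3 \left(1 + 3\right)}}{3} = - \frac{28 \cdot 2 \sqrt{3 \cdot 4}}{3} = - \frac{28 \cdot 2 \sqrt{12}}{3} = - \frac{28 \cdot 2 \cdot 2 \sqrt{3}}{3} = - \frac{28 \cdot 4 \sqrt{3}}{3} = - \frac{112 \sqrt{3}}{3}$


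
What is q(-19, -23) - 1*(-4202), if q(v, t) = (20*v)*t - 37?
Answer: 12905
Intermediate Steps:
q(v, t) = -37 + 20*t*v (q(v, t) = 20*t*v - 37 = -37 + 20*t*v)
q(-19, -23) - 1*(-4202) = (-37 + 20*(-23)*(-19)) - 1*(-4202) = (-37 + 8740) + 4202 = 8703 + 4202 = 12905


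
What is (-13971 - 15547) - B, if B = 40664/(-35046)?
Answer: -517223582/17523 ≈ -29517.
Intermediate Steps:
B = -20332/17523 (B = 40664*(-1/35046) = -20332/17523 ≈ -1.1603)
(-13971 - 15547) - B = (-13971 - 15547) - 1*(-20332/17523) = -29518 + 20332/17523 = -517223582/17523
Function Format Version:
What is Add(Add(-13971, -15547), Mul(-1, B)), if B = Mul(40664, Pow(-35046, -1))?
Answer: Rational(-517223582, 17523) ≈ -29517.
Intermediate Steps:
B = Rational(-20332, 17523) (B = Mul(40664, Rational(-1, 35046)) = Rational(-20332, 17523) ≈ -1.1603)
Add(Add(-13971, -15547), Mul(-1, B)) = Add(Add(-13971, -15547), Mul(-1, Rational(-20332, 17523))) = Add(-29518, Rational(20332, 17523)) = Rational(-517223582, 17523)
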